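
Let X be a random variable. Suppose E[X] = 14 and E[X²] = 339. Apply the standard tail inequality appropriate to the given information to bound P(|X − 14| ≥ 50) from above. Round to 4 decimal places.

The first two moments determine the variance, so Chebyshev's inequality is the sharpest standard bound available.
Var(X) = E[X²] − (E[X])² = 339 − 196 = 143.
Chebyshev's inequality: P(|X − μ| ≥ t) ≤ Var(X)/t² = 143/2500 = 0.0572.

0.0572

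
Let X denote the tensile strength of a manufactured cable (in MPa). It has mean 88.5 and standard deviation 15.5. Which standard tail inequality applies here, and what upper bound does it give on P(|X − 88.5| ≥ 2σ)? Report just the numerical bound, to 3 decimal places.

Mean and variance are known, so Chebyshev's inequality applies.
Chebyshev: P(|X − μ| ≥ t) ≤ Var(X)/t².
Var(X) = σ² = 15.5² = 240.25.
t = 2·15.5 = 31.
Bound = 240.25 / 961 = 0.2500.

0.250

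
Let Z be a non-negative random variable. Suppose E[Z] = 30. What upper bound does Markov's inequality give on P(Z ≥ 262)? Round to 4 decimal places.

0.1145

Markov's inequality: for a non-negative random variable, P(Z ≥ a) ≤ E[Z]/a.
Here E[Z] = 30 and a = 262, so the bound is 30/262 = 0.1145.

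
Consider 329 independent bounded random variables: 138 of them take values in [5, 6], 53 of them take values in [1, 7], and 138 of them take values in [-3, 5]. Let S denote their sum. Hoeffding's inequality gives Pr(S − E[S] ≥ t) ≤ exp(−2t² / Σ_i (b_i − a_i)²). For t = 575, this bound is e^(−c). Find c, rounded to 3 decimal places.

60.788

Σ(b_i − a_i)² = 138·1² + 53·6² + 138·8² = 10878.
c = 2t² / 10878 = 2·575² / 10878 = 60.7878.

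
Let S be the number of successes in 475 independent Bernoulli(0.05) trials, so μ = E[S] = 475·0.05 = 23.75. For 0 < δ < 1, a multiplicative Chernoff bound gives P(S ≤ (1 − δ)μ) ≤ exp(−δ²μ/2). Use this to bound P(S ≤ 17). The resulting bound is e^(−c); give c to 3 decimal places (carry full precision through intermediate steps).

Write 17 = (1 − δ)μ, so δ = 1 − 17/23.75 = 0.2842105…
Then the exponent is δ²μ/2 = (μ − 17)²/(2μ) = 0.959211.

0.959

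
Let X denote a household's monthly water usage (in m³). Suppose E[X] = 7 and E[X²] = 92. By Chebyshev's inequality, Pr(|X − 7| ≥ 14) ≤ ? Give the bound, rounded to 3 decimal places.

Var(X) = E[X²] − (E[X])² = 92 − 49 = 43.
Chebyshev's inequality: Pr(|X − μ| ≥ t) ≤ Var(X)/t² = 43/196 = 0.2194.

0.219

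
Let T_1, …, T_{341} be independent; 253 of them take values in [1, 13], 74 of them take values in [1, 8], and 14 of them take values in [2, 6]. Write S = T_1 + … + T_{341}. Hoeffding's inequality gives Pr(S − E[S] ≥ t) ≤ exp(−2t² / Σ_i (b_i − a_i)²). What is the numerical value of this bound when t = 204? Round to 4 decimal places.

0.1267

Σ(b_i − a_i)² = 253·12² + 74·7² + 14·4² = 40282.
Exponent = 2·204² / 40282 = 2.06623.
Bound = exp(−2.06623) = 0.12666.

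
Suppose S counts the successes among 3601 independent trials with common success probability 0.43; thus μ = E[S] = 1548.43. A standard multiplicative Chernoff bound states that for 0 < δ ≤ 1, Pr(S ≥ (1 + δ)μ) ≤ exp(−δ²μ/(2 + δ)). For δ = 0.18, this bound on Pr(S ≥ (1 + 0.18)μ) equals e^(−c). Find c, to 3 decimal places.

23.013

c = δ²μ/(2 + δ) = 0.18²·1548.43/(2 + 0.18) = 23.0134.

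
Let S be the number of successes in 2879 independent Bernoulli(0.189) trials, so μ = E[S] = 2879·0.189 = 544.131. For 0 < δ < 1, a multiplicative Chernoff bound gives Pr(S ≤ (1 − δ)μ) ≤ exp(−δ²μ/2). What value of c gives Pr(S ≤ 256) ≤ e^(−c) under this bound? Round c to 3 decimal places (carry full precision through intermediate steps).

76.286

Write 256 = (1 − δ)μ, so δ = 1 − 256/544.131 = 0.5295251…
Then the exponent is δ²μ/2 = (μ − 256)²/(2μ) = 76.286292.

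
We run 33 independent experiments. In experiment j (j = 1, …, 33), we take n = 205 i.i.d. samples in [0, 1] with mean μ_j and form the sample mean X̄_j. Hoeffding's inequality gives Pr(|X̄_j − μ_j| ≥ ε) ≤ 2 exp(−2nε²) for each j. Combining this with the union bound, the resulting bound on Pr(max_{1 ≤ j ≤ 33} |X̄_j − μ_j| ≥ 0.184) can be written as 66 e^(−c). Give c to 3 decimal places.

Union bound over the 33 events: Pr(max_{1 ≤ j ≤ 33} |X̄_j − μ_j| ≥ 0.184) ≤ 33·2·exp(−2nε²) = 66 exp(−2·205·0.184²).
So c = 2·205·0.184² = 13.8810.

13.881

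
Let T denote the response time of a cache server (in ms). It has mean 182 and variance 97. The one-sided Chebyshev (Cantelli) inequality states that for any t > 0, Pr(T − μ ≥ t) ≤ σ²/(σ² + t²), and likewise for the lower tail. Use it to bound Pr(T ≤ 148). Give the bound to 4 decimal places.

Here σ² = 97 and t = 34, so σ² + t² = 1253.
Cantelli's bound: 97/1253 = 0.0774.

0.0774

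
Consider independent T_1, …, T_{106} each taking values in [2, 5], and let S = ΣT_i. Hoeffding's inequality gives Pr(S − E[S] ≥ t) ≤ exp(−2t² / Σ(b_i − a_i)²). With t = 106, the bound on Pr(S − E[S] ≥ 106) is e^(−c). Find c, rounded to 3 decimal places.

23.556

Σ(b_i − a_i)² = 106·(3)² = 954.
c = 2t²/954 = 2·106²/954 = 23.5556.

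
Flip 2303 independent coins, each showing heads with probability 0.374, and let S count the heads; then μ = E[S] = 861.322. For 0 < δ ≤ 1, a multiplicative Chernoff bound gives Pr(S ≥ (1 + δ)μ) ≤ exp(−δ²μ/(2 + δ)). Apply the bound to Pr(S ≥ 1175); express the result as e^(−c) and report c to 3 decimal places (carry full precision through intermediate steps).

48.319

Write 1175 = (1 + δ)μ, so δ = 1175/861.322 − 1 = 0.364182…
Then the exponent is δ²μ/(2 + δ) = (1175 − μ)² / (μ·(2 + δ)) = 48.319415.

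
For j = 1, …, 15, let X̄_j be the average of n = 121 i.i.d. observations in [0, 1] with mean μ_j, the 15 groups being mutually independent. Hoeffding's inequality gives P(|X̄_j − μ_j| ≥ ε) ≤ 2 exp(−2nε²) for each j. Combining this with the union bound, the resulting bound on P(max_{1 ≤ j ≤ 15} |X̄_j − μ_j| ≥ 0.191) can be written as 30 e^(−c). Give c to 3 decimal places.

Union bound over the 15 events: P(max_{1 ≤ j ≤ 15} |X̄_j − μ_j| ≥ 0.191) ≤ 15·2·exp(−2nε²) = 30 exp(−2·121·0.191²).
So c = 2·121·0.191² = 8.8284.

8.828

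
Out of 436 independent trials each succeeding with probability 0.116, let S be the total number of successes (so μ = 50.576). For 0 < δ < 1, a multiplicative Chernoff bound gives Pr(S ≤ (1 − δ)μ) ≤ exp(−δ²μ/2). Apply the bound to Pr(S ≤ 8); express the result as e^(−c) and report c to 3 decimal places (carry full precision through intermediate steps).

Write 8 = (1 − δ)μ, so δ = 1 − 8/50.576 = 0.8418222…
Then the exponent is δ²μ/2 = (μ − 8)²/(2μ) = 17.920711.

17.921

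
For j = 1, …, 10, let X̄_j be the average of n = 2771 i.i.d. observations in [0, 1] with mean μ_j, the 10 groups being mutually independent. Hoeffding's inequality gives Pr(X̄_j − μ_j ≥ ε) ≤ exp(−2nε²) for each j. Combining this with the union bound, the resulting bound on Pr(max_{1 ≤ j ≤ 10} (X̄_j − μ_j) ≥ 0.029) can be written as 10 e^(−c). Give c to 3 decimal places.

Union bound over the 10 events: Pr(max_{1 ≤ j ≤ 10} (X̄_j − μ_j) ≥ 0.029) ≤ 10·exp(−2nε²) = 10 exp(−2·2771·0.029²).
So c = 2·2771·0.029² = 4.6608.

4.661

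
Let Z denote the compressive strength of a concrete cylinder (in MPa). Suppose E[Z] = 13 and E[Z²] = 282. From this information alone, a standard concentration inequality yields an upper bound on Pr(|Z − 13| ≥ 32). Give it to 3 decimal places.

The first two moments determine the variance, so Chebyshev's inequality is the sharpest standard bound available.
Var(Z) = E[Z²] − (E[Z])² = 282 − 169 = 113.
Chebyshev's inequality: Pr(|Z − μ| ≥ t) ≤ Var(Z)/t² = 113/1024 = 0.1104.

0.110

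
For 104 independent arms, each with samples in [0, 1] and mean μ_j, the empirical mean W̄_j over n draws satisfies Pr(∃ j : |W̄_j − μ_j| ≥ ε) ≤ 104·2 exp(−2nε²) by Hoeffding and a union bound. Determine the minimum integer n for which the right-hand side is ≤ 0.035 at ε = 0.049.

1810

Need 2·104·exp(−2nε²) ≤ 0.035, i.e. exp(−2nε²) ≤ 0.035/208.
So 2nε² ≥ ln(208/0.035) = 8.689945.
Hence n ≥ 8.689945/(2·0.049²) = 1809.651.
The smallest integer n is 1810.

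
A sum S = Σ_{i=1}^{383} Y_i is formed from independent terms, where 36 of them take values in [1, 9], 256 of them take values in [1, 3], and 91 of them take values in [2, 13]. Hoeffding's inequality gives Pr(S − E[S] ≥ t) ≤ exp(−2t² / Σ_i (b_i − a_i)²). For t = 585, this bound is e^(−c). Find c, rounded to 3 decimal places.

47.733

Σ(b_i − a_i)² = 36·8² + 256·2² + 91·11² = 14339.
c = 2t² / 14339 = 2·585² / 14339 = 47.7335.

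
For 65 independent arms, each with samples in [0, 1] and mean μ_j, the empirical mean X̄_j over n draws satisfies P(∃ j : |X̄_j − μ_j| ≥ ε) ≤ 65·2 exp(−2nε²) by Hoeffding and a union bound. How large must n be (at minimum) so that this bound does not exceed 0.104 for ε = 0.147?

165

Need 2·65·exp(−2nε²) ≤ 0.104, i.e. exp(−2nε²) ≤ 0.104/130.
So 2nε² ≥ ln(130/0.104) = 7.130899.
Hence n ≥ 7.130899/(2·0.147²) = 164.998.
The smallest integer n is 165.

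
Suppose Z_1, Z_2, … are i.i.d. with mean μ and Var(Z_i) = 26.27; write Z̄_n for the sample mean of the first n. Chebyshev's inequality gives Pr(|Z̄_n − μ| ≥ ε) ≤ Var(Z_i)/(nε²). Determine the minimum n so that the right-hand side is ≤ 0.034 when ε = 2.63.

Require 26.27/(n·2.63²) ≤ 0.034, i.e. n ≥ 26.27/(0.034·2.63²) = 111.704.
The smallest integer n is 112.

112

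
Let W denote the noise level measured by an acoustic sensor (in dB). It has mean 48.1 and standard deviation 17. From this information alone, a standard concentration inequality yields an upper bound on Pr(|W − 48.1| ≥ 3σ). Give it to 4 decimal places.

Mean and variance are known, so Chebyshev's inequality applies.
Chebyshev: Pr(|W − μ| ≥ t) ≤ Var(W)/t².
Var(W) = σ² = 17² = 289.
t = 3·17 = 51.
Bound = 289 / 2601 = 0.1111.

0.1111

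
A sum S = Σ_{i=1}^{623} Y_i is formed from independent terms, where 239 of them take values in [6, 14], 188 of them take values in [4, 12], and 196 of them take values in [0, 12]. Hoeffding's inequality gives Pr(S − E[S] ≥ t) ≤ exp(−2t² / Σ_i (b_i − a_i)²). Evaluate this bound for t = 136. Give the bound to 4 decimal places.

0.5138

Σ(b_i − a_i)² = 239·8² + 188·8² + 196·12² = 55552.
Exponent = 2·136² / 55552 = 0.66590.
Bound = exp(−0.66590) = 0.51381.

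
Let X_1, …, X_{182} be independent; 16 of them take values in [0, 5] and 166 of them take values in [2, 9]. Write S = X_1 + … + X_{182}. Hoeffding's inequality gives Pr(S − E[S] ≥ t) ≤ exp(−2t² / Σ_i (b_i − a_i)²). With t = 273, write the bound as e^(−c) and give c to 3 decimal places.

Σ(b_i − a_i)² = 16·5² + 166·7² = 8534.
c = 2t² / 8534 = 2·273² / 8534 = 17.4664.

17.466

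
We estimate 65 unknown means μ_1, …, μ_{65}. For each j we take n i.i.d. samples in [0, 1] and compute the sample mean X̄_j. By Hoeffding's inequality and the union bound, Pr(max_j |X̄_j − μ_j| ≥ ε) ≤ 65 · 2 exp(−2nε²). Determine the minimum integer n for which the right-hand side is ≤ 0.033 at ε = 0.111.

336

Need 2·65·exp(−2nε²) ≤ 0.033, i.e. exp(−2nε²) ≤ 0.033/130.
So 2nε² ≥ ln(130/0.033) = 8.278782.
Hence n ≥ 8.278782/(2·0.111²) = 335.962.
The smallest integer n is 336.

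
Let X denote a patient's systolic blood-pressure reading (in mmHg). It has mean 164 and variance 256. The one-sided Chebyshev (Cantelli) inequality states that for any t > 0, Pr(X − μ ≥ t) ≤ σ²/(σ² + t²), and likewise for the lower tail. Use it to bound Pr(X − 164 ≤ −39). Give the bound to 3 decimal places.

0.144

Here σ² = 256 and t = 39, so σ² + t² = 1777.
Cantelli's bound: 256/1777 = 0.1441.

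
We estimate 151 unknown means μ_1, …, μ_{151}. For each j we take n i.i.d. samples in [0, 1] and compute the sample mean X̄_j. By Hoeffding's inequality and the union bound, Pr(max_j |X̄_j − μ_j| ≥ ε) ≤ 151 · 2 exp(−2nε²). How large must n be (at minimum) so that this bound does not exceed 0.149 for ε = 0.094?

Need 2·151·exp(−2nε²) ≤ 0.149, i.e. exp(−2nε²) ≤ 0.149/302.
So 2nε² ≥ ln(302/0.149) = 7.614236.
Hence n ≥ 7.614236/(2·0.094²) = 430.864.
The smallest integer n is 431.

431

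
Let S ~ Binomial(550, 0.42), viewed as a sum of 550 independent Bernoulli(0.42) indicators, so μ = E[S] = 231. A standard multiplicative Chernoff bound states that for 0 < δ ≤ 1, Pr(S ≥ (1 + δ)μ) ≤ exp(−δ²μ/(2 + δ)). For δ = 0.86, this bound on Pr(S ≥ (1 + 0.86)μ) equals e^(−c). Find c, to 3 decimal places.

c = δ²μ/(2 + δ) = 0.86²·231/(2 + 0.86) = 59.7369.

59.737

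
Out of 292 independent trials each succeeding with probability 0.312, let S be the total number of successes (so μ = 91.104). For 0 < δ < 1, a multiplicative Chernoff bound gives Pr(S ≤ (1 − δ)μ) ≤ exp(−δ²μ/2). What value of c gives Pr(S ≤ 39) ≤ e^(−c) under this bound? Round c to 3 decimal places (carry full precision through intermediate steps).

Write 39 = (1 − δ)μ, so δ = 1 − 39/91.104 = 0.5719178…
Then the exponent is δ²μ/2 = (μ − 39)²/(2μ) = 14.899603.

14.900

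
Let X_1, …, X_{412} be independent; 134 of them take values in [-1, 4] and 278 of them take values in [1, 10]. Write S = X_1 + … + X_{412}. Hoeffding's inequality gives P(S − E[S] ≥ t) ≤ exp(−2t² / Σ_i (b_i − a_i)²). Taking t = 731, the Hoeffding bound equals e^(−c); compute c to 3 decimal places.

Σ(b_i − a_i)² = 134·5² + 278·9² = 25868.
c = 2t² / 25868 = 2·731² / 25868 = 41.3144.

41.314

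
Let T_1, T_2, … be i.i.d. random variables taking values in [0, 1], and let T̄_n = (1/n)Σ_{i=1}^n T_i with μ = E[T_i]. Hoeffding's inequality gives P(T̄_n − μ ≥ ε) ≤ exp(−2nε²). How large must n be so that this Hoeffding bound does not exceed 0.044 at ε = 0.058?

465

Require exp(−2nε²) ≤ 0.044, i.e. 2nε² ≥ ln(1/0.044) = 3.123566.
So n ≥ 3.123566 / (2·0.058²) = 464.264.
The smallest integer n is 465.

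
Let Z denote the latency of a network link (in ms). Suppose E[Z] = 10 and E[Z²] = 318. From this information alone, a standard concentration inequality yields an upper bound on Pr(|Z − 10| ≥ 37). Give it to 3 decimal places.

The first two moments determine the variance, so Chebyshev's inequality is the sharpest standard bound available.
Var(Z) = E[Z²] − (E[Z])² = 318 − 100 = 218.
Chebyshev's inequality: Pr(|Z − μ| ≥ t) ≤ Var(Z)/t² = 218/1369 = 0.1592.

0.159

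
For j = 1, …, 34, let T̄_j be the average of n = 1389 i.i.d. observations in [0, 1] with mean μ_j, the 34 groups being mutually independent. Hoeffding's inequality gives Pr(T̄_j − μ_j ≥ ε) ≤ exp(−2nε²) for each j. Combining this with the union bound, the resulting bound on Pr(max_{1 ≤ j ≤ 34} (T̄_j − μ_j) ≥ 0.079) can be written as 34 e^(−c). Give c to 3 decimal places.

Union bound over the 34 events: Pr(max_{1 ≤ j ≤ 34} (T̄_j − μ_j) ≥ 0.079) ≤ 34·exp(−2nε²) = 34 exp(−2·1389·0.079²).
So c = 2·1389·0.079² = 17.3375.

17.337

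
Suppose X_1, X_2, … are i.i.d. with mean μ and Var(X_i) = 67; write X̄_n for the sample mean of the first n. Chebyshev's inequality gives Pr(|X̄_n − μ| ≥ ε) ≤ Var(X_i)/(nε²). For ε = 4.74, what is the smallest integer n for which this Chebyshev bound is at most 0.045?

67

Require 67/(n·4.74²) ≤ 0.045, i.e. n ≥ 67/(0.045·4.74²) = 66.268.
The smallest integer n is 67.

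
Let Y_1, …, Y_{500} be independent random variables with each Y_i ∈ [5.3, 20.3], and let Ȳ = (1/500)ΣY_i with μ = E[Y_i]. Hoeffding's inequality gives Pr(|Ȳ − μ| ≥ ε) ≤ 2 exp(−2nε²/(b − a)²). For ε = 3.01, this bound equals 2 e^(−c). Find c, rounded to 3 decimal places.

c = 2nε²/(b − a)² = 2·500·3.01² / 15² = 40.2671.

40.267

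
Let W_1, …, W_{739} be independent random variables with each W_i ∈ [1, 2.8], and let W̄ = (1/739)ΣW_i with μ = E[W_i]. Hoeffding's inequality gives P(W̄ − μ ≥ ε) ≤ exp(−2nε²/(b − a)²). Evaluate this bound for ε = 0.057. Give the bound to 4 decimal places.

0.2272

Exponent: 2nε²/(b − a)² = 2·739·0.057² / 1.8² = 1.48211.
Bound = exp(−1.48211) = 0.22716.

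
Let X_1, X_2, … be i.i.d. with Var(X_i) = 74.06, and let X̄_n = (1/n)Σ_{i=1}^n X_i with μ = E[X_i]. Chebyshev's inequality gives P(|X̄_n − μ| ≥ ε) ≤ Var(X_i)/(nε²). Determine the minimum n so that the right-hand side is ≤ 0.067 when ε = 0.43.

Require 74.06/(n·0.43²) ≤ 0.067, i.e. n ≥ 74.06/(0.067·0.43²) = 5978.221.
The smallest integer n is 5979.

5979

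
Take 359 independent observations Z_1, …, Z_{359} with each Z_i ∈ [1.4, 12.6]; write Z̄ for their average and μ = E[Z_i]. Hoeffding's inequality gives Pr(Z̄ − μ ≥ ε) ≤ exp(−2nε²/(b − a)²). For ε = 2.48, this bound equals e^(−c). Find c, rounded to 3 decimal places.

35.204

c = 2nε²/(b − a)² = 2·359·2.48² / 11.2² = 35.2040.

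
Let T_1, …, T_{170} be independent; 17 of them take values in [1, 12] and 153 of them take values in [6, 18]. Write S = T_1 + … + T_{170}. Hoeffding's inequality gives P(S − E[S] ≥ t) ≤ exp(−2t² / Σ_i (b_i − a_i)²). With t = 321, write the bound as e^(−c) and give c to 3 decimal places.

8.555

Σ(b_i − a_i)² = 17·11² + 153·12² = 24089.
c = 2t² / 24089 = 2·321² / 24089 = 8.5550.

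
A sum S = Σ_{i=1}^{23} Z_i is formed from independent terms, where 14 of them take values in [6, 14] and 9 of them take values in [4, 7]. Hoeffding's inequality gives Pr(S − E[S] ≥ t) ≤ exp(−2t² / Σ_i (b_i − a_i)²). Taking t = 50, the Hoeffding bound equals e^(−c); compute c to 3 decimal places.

5.118

Σ(b_i − a_i)² = 14·8² + 9·3² = 977.
c = 2t² / 977 = 2·50² / 977 = 5.1177.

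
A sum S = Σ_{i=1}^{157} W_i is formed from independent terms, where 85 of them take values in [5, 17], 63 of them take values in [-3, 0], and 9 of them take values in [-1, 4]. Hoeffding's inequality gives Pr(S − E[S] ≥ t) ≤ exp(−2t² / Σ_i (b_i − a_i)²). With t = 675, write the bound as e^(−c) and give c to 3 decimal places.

Σ(b_i − a_i)² = 85·12² + 63·3² + 9·5² = 13032.
c = 2t² / 13032 = 2·675² / 13032 = 69.9240.

69.924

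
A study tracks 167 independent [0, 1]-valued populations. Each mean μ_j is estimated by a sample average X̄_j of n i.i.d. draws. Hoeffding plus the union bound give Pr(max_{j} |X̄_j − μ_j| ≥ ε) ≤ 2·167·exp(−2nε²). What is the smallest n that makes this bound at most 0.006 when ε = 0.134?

305

Need 2·167·exp(−2nε²) ≤ 0.006, i.e. exp(−2nε²) ≤ 0.006/334.
So 2nε² ≥ ln(334/0.006) = 10.927137.
Hence n ≥ 10.927137/(2·0.134²) = 304.275.
The smallest integer n is 305.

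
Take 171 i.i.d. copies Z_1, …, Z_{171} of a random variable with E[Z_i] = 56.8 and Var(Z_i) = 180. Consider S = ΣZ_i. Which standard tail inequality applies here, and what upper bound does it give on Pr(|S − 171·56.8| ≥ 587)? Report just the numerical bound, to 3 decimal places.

With mean and variance of each term known, Chebyshev's inequality bounds the deviation of the sum (or sample mean).
Var(S) = n·Var(Z_i) = 171·180 = 30780.
Chebyshev: Pr(|S − 171·56.8| ≥ 587) ≤ Var(S)/587² = 30780/344569 = 0.0893.

0.089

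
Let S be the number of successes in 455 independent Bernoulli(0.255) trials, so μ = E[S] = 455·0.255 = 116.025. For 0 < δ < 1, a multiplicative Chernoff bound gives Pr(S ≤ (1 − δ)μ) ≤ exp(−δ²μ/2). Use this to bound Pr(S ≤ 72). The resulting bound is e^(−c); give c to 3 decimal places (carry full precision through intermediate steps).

8.353

Write 72 = (1 − δ)μ, so δ = 1 − 72/116.025 = 0.3794441…
Then the exponent is δ²μ/2 = (μ − 72)²/(2μ) = 8.352513.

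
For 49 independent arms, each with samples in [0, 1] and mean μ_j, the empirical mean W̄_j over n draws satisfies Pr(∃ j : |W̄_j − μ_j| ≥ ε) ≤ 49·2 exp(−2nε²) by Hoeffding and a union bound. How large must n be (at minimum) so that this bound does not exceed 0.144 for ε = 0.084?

463

Need 2·49·exp(−2nε²) ≤ 0.144, i.e. exp(−2nε²) ≤ 0.144/98.
So 2nε² ≥ ln(98/0.144) = 6.522909.
Hence n ≥ 6.522909/(2·0.084²) = 462.224.
The smallest integer n is 463.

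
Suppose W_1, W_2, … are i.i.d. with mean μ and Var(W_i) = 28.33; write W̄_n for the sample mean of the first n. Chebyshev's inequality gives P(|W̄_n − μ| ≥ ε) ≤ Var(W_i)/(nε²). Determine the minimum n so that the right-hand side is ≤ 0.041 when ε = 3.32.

Require 28.33/(n·3.32²) ≤ 0.041, i.e. n ≥ 28.33/(0.041·3.32²) = 62.688.
The smallest integer n is 63.

63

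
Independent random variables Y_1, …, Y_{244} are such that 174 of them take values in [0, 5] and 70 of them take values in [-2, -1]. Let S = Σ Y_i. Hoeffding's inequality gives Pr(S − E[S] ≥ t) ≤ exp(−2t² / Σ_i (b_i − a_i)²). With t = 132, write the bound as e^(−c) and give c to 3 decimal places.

Σ(b_i − a_i)² = 174·5² + 70·1² = 4420.
c = 2t² / 4420 = 2·132² / 4420 = 7.8842.

7.884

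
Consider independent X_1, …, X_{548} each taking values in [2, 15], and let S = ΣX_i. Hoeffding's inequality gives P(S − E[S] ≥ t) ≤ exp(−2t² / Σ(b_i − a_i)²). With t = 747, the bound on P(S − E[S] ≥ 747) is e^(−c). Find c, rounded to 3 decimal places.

12.050

Σ(b_i − a_i)² = 548·(13)² = 92612.
c = 2t²/92612 = 2·747²/92612 = 12.0505.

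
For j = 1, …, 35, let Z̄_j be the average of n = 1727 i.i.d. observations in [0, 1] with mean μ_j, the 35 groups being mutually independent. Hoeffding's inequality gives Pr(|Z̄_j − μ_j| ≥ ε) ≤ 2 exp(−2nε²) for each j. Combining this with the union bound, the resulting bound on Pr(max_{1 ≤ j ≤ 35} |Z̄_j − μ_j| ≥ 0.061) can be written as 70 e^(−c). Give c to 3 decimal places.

12.852

Union bound over the 35 events: Pr(max_{1 ≤ j ≤ 35} |Z̄_j − μ_j| ≥ 0.061) ≤ 35·2·exp(−2nε²) = 70 exp(−2·1727·0.061²).
So c = 2·1727·0.061² = 12.8523.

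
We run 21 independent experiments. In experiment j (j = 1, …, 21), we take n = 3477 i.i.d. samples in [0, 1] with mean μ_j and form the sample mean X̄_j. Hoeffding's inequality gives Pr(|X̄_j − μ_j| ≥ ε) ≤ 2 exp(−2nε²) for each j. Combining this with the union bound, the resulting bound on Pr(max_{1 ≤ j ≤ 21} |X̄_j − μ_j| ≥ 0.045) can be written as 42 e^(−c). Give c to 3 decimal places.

Union bound over the 21 events: Pr(max_{1 ≤ j ≤ 21} |X̄_j − μ_j| ≥ 0.045) ≤ 21·2·exp(−2nε²) = 42 exp(−2·3477·0.045²).
So c = 2·3477·0.045² = 14.0818.

14.082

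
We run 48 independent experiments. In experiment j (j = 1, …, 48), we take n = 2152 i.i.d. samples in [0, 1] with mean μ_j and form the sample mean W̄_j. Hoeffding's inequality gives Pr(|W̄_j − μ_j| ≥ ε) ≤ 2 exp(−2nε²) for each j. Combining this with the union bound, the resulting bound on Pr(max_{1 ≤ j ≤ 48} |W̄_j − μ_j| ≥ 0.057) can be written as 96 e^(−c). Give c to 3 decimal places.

Union bound over the 48 events: Pr(max_{1 ≤ j ≤ 48} |W̄_j − μ_j| ≥ 0.057) ≤ 48·2·exp(−2nε²) = 96 exp(−2·2152·0.057²).
So c = 2·2152·0.057² = 13.9837.

13.984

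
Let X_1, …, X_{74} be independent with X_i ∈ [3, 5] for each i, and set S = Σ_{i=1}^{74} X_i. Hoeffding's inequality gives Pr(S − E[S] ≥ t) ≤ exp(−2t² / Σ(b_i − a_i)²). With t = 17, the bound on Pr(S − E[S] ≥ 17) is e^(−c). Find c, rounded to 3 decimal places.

1.953

Σ(b_i − a_i)² = 74·(2)² = 296.
c = 2t²/296 = 2·17²/296 = 1.9527.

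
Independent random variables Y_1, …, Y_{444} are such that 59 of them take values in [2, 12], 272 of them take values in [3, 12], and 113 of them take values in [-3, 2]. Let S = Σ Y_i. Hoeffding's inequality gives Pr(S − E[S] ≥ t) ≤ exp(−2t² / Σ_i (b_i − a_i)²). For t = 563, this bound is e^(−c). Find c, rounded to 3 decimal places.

20.611

Σ(b_i − a_i)² = 59·10² + 272·9² + 113·5² = 30757.
c = 2t² / 30757 = 2·563² / 30757 = 20.6112.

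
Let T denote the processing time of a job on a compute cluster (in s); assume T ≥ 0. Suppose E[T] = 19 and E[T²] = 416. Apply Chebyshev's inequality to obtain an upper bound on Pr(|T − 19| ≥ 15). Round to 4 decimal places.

0.2444

Var(T) = E[T²] − (E[T])² = 416 − 361 = 55.
Chebyshev's inequality: Pr(|T − μ| ≥ t) ≤ Var(T)/t² = 55/225 = 0.2444.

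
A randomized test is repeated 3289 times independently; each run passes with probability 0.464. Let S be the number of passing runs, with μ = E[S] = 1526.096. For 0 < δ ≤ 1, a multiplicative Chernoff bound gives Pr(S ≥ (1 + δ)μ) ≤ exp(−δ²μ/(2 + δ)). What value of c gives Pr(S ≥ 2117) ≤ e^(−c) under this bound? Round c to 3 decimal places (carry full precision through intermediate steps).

Write 2117 = (1 + δ)μ, so δ = 2117/1526.096 − 1 = 0.3871998…
Then the exponent is δ²μ/(2 + δ) = (2117 − μ)² / (μ·(2 + δ)) = 95.843628.

95.844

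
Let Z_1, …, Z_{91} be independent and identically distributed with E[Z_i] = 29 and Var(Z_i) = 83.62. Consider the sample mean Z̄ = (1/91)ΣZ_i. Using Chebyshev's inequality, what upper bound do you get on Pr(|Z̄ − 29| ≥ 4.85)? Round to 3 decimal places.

0.039

Var(Z̄) = Var(Z_i)/n = 83.62/91 = 0.9189.
Chebyshev: Pr(|Z̄ − 29| ≥ 4.85) ≤ Var(Z̄)/(4.85)² = 83.62/(91·4.85²) = 0.0391.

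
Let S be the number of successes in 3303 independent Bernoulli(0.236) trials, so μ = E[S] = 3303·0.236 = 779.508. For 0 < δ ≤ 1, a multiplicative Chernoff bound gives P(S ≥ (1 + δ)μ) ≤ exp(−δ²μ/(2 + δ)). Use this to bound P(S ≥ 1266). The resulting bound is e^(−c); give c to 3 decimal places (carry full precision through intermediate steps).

Write 1266 = (1 + δ)μ, so δ = 1266/779.508 − 1 = 0.6241014…
Then the exponent is δ²μ/(2 + δ) = (1266 − μ)² / (μ·(2 + δ)) = 115.704493.

115.704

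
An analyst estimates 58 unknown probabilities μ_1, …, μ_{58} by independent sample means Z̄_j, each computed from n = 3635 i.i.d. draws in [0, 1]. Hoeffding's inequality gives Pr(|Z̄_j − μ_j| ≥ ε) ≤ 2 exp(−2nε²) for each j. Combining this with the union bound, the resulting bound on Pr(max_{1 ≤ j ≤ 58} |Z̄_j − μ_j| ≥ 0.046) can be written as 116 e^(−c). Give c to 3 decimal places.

Union bound over the 58 events: Pr(max_{1 ≤ j ≤ 58} |Z̄_j − μ_j| ≥ 0.046) ≤ 58·2·exp(−2nε²) = 116 exp(−2·3635·0.046²).
So c = 2·3635·0.046² = 15.3833.

15.383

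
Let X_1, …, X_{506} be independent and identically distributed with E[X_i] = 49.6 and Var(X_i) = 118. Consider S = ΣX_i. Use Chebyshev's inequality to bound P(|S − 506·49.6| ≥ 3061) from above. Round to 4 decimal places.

0.0064

Var(S) = n·Var(X_i) = 506·118 = 59708.
Chebyshev: P(|S − 506·49.6| ≥ 3061) ≤ Var(S)/3061² = 59708/9369721 = 0.0064.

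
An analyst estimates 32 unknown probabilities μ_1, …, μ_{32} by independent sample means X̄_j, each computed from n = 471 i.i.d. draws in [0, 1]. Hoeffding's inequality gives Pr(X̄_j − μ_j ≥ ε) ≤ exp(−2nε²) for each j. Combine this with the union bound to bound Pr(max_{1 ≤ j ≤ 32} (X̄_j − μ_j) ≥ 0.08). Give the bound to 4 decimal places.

Per-experiment Hoeffding bound: exp(−2·471·0.08²) = exp(−6.02880) = 0.0024084.
Union bound over 32 events: 32·0.0024084 = 0.07707.

0.0771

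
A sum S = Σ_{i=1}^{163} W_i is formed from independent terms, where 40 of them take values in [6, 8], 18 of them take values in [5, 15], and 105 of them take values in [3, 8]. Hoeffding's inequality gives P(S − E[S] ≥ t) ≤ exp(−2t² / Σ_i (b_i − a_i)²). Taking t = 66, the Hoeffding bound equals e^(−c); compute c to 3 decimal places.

1.900

Σ(b_i − a_i)² = 40·2² + 18·10² + 105·5² = 4585.
c = 2t² / 4585 = 2·66² / 4585 = 1.9001.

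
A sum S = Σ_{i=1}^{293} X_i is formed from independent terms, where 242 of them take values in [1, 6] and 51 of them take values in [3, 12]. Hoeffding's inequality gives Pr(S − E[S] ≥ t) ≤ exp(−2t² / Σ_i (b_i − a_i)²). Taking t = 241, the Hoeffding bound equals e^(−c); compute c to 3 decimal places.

11.410

Σ(b_i − a_i)² = 242·5² + 51·9² = 10181.
c = 2t² / 10181 = 2·241² / 10181 = 11.4097.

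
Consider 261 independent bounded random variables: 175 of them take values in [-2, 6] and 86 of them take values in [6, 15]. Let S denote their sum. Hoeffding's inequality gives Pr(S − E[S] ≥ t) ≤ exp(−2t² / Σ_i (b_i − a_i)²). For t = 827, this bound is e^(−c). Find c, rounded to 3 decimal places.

75.298

Σ(b_i − a_i)² = 175·8² + 86·9² = 18166.
c = 2t² / 18166 = 2·827² / 18166 = 75.2977.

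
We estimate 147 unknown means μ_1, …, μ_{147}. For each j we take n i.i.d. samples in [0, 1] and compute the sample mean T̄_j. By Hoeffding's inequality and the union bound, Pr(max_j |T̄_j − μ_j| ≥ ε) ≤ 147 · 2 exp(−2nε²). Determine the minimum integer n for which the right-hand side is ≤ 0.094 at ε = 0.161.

Need 2·147·exp(−2nε²) ≤ 0.094, i.e. exp(−2nε²) ≤ 0.094/294.
So 2nε² ≥ ln(294/0.094) = 8.048040.
Hence n ≥ 8.048040/(2·0.161²) = 155.242.
The smallest integer n is 156.

156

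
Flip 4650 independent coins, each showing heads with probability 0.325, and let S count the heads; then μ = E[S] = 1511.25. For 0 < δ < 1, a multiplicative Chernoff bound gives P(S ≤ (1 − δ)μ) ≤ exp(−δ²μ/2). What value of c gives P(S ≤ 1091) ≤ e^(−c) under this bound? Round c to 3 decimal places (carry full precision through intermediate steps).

Write 1091 = (1 − δ)μ, so δ = 1 − 1091/1511.25 = 0.2780811…
Then the exponent is δ²μ/2 = (μ − 1091)²/(2μ) = 58.431782.

58.432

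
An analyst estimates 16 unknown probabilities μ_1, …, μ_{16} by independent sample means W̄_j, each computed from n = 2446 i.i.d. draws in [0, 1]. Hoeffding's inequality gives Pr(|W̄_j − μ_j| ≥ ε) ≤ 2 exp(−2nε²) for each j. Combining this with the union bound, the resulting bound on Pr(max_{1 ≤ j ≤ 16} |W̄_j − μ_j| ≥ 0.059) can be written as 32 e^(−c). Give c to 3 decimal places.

17.029

Union bound over the 16 events: Pr(max_{1 ≤ j ≤ 16} |W̄_j − μ_j| ≥ 0.059) ≤ 16·2·exp(−2nε²) = 32 exp(−2·2446·0.059²).
So c = 2·2446·0.059² = 17.0291.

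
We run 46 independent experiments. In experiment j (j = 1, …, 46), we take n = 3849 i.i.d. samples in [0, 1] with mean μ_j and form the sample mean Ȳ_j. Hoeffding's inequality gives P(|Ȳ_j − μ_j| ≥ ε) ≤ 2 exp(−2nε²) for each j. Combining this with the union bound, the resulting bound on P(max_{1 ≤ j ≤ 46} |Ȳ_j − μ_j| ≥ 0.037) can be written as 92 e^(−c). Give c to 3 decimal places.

Union bound over the 46 events: P(max_{1 ≤ j ≤ 46} |Ȳ_j − μ_j| ≥ 0.037) ≤ 46·2·exp(−2nε²) = 92 exp(−2·3849·0.037²).
So c = 2·3849·0.037² = 10.5386.

10.539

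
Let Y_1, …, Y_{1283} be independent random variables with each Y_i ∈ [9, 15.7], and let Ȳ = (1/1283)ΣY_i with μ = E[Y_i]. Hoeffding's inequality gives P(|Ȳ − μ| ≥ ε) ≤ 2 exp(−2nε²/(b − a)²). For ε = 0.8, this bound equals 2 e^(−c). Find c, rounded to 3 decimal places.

36.584

c = 2nε²/(b − a)² = 2·1283·0.8² / 6.7² = 36.5836.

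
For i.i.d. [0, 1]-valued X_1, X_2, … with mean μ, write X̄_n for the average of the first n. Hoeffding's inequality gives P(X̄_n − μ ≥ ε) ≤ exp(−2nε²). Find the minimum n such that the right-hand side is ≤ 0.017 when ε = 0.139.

Require exp(−2nε²) ≤ 0.017, i.e. 2nε² ≥ ln(1/0.017) = 4.074542.
So n ≥ 4.074542 / (2·0.139²) = 105.443.
The smallest integer n is 106.

106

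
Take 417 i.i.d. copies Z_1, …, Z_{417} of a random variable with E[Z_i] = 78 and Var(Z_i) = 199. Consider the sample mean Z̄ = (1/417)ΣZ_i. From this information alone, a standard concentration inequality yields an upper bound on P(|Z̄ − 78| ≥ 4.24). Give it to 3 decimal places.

With mean and variance of each term known, Chebyshev's inequality bounds the deviation of the sum (or sample mean).
Var(Z̄) = Var(Z_i)/n = 199/417 = 0.47722.
Chebyshev: P(|Z̄ − 78| ≥ 4.24) ≤ Var(Z̄)/(4.24)² = 199/(417·4.24²) = 0.0265.

0.027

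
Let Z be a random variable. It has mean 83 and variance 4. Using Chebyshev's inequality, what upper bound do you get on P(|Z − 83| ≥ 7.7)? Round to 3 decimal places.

0.067

Chebyshev: P(|Z − μ| ≥ t) ≤ Var(Z)/t².
Bound = 4 / 59.29 = 0.0675.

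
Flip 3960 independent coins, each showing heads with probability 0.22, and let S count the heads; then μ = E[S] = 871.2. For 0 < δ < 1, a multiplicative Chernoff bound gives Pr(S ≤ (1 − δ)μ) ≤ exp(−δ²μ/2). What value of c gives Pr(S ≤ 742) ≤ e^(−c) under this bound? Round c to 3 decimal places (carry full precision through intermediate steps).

Write 742 = (1 − δ)μ, so δ = 1 − 742/871.2 = 0.1483012…
Then the exponent is δ²μ/2 = (μ − 742)²/(2μ) = 9.580257.

9.580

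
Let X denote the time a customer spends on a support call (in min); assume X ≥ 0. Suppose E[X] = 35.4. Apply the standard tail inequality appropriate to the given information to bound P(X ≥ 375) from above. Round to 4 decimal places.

Only the mean of a non-negative variable is known, so Markov's inequality is the applicable tail bound.
Markov's inequality: for a non-negative random variable, P(X ≥ a) ≤ E[X]/a.
Here E[X] = 35.4 and a = 375, so the bound is 35.4/375 = 0.0944.

0.0944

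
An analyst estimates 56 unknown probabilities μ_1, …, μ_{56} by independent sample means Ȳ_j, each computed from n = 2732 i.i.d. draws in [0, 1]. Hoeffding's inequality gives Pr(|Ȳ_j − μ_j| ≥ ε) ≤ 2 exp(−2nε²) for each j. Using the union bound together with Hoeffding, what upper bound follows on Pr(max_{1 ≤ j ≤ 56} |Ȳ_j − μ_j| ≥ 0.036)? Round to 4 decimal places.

Per-experiment Hoeffding bound: 2·exp(−2·2732·0.036²) = 2·exp(−7.08134) = 0.0016813.
Union bound over 56 events: 56·0.0016813 = 0.09415.

0.0942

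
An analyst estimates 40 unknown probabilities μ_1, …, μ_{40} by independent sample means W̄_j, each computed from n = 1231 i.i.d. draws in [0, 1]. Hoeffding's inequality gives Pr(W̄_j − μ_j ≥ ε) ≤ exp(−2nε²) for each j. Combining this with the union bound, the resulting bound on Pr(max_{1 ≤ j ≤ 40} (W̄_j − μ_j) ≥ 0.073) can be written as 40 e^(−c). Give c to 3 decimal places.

Union bound over the 40 events: Pr(max_{1 ≤ j ≤ 40} (W̄_j − μ_j) ≥ 0.073) ≤ 40·exp(−2nε²) = 40 exp(−2·1231·0.073²).
So c = 2·1231·0.073² = 13.1200.

13.120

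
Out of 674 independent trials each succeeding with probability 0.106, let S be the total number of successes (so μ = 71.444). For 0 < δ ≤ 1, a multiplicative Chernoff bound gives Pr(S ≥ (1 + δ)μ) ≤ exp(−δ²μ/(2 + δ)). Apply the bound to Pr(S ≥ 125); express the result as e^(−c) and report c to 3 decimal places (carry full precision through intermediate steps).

Write 125 = (1 + δ)μ, so δ = 125/71.444 − 1 = 0.7496221…
Then the exponent is δ²μ/(2 + δ) = (125 − μ)² / (μ·(2 + δ)) = 14.600828.

14.601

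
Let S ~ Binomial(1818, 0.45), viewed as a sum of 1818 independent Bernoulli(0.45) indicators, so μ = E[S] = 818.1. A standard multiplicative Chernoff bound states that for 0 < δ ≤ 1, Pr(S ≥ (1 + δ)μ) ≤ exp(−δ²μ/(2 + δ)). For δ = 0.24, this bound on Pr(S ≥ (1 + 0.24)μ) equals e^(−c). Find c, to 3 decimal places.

c = δ²μ/(2 + δ) = 0.24²·818.1/(2 + 0.24) = 21.0369.

21.037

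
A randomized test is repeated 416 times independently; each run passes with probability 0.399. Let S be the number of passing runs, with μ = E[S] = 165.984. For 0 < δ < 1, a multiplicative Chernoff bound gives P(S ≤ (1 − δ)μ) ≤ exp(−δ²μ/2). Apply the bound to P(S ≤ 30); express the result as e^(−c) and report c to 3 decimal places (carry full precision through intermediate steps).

Write 30 = (1 − δ)μ, so δ = 1 − 30/165.984 = 0.8192597…
Then the exponent is δ²μ/2 = (μ − 30)²/(2μ) = 55.703105.

55.703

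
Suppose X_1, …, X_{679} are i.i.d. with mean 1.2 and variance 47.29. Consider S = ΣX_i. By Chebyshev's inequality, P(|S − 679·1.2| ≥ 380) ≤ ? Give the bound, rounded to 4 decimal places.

Var(S) = n·Var(X_i) = 679·47.29 = 32109.91.
Chebyshev: P(|S − 679·1.2| ≥ 380) ≤ Var(S)/380² = 32109.91/144400 = 0.2224.

0.2224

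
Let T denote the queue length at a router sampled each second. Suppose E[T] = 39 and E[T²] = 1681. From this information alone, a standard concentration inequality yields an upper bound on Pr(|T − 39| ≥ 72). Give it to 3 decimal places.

The first two moments determine the variance, so Chebyshev's inequality is the sharpest standard bound available.
Var(T) = E[T²] − (E[T])² = 1681 − 1521 = 160.
Chebyshev's inequality: Pr(|T − μ| ≥ t) ≤ Var(T)/t² = 160/5184 = 0.0309.

0.031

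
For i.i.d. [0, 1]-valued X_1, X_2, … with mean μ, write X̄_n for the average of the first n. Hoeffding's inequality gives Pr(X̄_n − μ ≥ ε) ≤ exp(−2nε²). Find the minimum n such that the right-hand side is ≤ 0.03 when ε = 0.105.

Require exp(−2nε²) ≤ 0.03, i.e. 2nε² ≥ ln(1/0.03) = 3.506558.
So n ≥ 3.506558 / (2·0.105²) = 159.028.
The smallest integer n is 160.

160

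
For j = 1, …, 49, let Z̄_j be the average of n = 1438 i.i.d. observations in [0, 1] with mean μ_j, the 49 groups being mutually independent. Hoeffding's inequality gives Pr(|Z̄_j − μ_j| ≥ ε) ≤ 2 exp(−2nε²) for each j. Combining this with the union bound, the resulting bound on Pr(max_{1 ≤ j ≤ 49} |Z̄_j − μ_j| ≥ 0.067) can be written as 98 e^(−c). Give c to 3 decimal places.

Union bound over the 49 events: Pr(max_{1 ≤ j ≤ 49} |Z̄_j − μ_j| ≥ 0.067) ≤ 49·2·exp(−2nε²) = 98 exp(−2·1438·0.067²).
So c = 2·1438·0.067² = 12.9104.

12.910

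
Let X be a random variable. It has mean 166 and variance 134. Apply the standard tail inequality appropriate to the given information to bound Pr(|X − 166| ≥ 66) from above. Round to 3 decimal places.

0.031

Mean and variance are known, so Chebyshev's inequality applies.
Chebyshev: Pr(|X − μ| ≥ t) ≤ Var(X)/t².
Bound = 134 / 4356 = 0.0308.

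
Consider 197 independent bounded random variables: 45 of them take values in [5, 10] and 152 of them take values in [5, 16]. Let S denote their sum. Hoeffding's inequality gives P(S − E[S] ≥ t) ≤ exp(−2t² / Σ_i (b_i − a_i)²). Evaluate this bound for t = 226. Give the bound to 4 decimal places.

0.0053

Σ(b_i − a_i)² = 45·5² + 152·11² = 19517.
Exponent = 2·226² / 19517 = 5.23400.
Bound = exp(−5.23400) = 0.00533.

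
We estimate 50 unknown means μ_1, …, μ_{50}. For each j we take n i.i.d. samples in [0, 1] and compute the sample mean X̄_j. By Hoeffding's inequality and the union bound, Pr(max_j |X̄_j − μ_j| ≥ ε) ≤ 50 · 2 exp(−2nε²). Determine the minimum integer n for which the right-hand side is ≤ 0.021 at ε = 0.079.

Need 2·50·exp(−2nε²) ≤ 0.021, i.e. exp(−2nε²) ≤ 0.021/100.
So 2nε² ≥ ln(100/0.021) = 8.468403.
Hence n ≥ 8.468403/(2·0.079²) = 678.449.
The smallest integer n is 679.

679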